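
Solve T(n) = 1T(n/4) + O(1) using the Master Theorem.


a=1, b=4, c=0. log_4(1)=0 = c=0. Case 2: O(n^c log n) = O(log n)
Complexity: O(log n)


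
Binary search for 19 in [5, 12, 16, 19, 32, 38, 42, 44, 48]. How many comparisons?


Search for 19:
[0,8] mid=4 arr[4]=32
[0,3] mid=1 arr[1]=12
[2,3] mid=2 arr[2]=16
[3,3] mid=3 arr[3]=19
Total: 4 comparisons


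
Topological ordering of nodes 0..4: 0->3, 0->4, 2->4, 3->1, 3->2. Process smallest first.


Kahn's algorithm, process smallest node first
Order: [0, 3, 1, 2, 4]


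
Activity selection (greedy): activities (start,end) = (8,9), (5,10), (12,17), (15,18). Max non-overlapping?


Greedy: pick earliest-ending, then skip overlaps.
Selected (2 activities): [(8, 9), (12, 17)]


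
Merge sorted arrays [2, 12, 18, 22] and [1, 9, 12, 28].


Compare heads, take smaller each step.
Merged: [1, 2, 9, 12, 12, 18, 22, 28]


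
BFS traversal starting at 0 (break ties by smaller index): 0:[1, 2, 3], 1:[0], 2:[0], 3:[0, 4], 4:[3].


BFS queue: start with [0]
Visit order: [0, 1, 2, 3, 4]


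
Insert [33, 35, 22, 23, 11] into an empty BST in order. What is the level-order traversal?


Root = 33; build tree by BST insertion.
Level-Order traversal: [33, 22, 35, 11, 23]


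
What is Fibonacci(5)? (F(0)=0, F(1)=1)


F(n)=F(n-1)+F(n-2)
...F(3)=2, F(4)=3, F(5)=5


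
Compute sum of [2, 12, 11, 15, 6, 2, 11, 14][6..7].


Prefix sums: [0, 2, 14, 25, 40, 46, 48, 59, 73]
Sum[6..7] = prefix[8] - prefix[6] = 73 - 48 = 25


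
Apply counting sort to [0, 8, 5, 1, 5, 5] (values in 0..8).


Count array: [1, 1, 0, 0, 0, 3, 0, 0, 1]
Reconstruct: [0, 1, 5, 5, 5, 8]


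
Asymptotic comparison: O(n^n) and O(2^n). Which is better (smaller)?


exponential grows slower than n^n
O(2^n) is asymptotically smaller; O(n^n) grows faster


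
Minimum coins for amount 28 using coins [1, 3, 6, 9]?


dp[0]=0; dp[i]=1+min(dp[i-c] for c in coins)
...dp[23]=5, dp[24]=3, dp[25]=4, dp[26]=5, dp[27]=3, dp[28]=4
Minimum coins for 28 = 4


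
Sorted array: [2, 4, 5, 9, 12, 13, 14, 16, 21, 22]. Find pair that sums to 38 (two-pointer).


Two pointers: lo=0, hi=9
Found pair: (16, 22) summing to 38


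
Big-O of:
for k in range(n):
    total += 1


Per nesting level: O(n) = O(n)
Complexity: O(n)


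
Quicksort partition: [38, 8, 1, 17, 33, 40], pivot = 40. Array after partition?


Elements <= 40 go left of pivot.
Result: [38, 8, 1, 17, 33, 40], pivot at index 5


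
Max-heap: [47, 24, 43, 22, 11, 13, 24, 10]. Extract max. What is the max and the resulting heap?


Max = 47
Replace root with last, heapify down
Resulting heap: [43, 24, 24, 22, 11, 13, 10]


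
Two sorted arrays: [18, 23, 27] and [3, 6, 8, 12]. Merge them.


Compare heads, take smaller each step.
Merged: [3, 6, 8, 12, 18, 23, 27]


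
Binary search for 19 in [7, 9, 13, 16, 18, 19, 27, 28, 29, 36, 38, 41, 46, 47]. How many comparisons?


Search for 19:
[0,13] mid=6 arr[6]=27
[0,5] mid=2 arr[2]=13
[3,5] mid=4 arr[4]=18
[5,5] mid=5 arr[5]=19
Total: 4 comparisons


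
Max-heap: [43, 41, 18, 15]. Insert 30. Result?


Append 30: [43, 41, 18, 15, 30]
Bubble up: no swaps needed
Result: [43, 41, 18, 15, 30]


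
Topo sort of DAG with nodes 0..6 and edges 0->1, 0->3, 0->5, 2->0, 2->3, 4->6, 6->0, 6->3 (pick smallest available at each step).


Kahn's algorithm, process smallest node first
Order: [2, 4, 6, 0, 1, 3, 5]


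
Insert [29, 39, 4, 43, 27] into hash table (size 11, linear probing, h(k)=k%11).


Insertions: 29->slot 7; 39->slot 6; 4->slot 4; 43->slot 10; 27->slot 5
Table: [None, None, None, None, 4, 27, 39, 29, None, None, 43]


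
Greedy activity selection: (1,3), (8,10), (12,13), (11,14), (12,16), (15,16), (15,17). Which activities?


Greedy: pick earliest-ending, then skip overlaps.
Selected (4 activities): [(1, 3), (8, 10), (12, 13), (15, 16)]


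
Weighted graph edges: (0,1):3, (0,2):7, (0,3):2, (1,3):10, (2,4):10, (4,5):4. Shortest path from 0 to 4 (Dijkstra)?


Dijkstra from 0:
Distances: {0: 0, 1: 3, 2: 7, 3: 2, 4: 17, 5: 21}
Shortest distance to 4 = 17, path = [0, 2, 4]


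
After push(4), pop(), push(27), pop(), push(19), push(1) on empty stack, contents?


push(4) -> [4]
pop() returns 4 -> []
push(27) -> [27]
pop() returns 27 -> []
push(19) -> [19]
push(1) -> [19, 1]
Final stack (bottom to top): [19, 1]


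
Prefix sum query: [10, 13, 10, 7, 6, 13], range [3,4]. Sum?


Prefix sums: [0, 10, 23, 33, 40, 46, 59]
Sum[3..4] = prefix[5] - prefix[3] = 46 - 33 = 13


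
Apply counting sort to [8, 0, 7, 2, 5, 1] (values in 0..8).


Count array: [1, 1, 1, 0, 0, 1, 0, 1, 1]
Reconstruct: [0, 1, 2, 5, 7, 8]


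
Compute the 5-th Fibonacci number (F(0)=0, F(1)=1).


F(n)=F(n-1)+F(n-2)
...F(3)=2, F(4)=3, F(5)=5


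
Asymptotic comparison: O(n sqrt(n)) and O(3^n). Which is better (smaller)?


n^1.5 grows slower than exponential (base 3)
O(n sqrt(n)) is asymptotically smaller; O(3^n) grows faster


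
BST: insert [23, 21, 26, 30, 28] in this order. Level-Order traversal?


Root = 23; build tree by BST insertion.
Level-Order traversal: [23, 21, 26, 30, 28]


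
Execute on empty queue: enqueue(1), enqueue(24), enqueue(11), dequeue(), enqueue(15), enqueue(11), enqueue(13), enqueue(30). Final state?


enqueue(1) -> [1]
enqueue(24) -> [1, 24]
enqueue(11) -> [1, 24, 11]
dequeue() returns 1 -> [24, 11]
enqueue(15) -> [24, 11, 15]
enqueue(11) -> [24, 11, 15, 11]
enqueue(13) -> [24, 11, 15, 11, 13]
enqueue(30) -> [24, 11, 15, 11, 13, 30]
Final queue (front to back): [24, 11, 15, 11, 13, 30]


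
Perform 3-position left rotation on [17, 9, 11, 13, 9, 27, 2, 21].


Left rotate by 3: [13, 9, 27, 2, 21, 17, 9, 11]


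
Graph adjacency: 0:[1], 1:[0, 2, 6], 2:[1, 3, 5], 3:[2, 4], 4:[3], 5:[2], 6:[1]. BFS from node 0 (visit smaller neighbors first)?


BFS queue: start with [0]
Visit order: [0, 1, 2, 6, 3, 5, 4]


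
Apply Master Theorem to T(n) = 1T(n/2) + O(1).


a=1, b=2, c=0. log_2(1)=0 = c=0. Case 2: O(n^c log n) = O(log n)
Complexity: O(log n)


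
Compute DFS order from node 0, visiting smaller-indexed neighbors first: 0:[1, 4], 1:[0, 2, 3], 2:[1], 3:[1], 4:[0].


DFS stack-based: start with [0]
Visit order: [0, 1, 2, 3, 4]


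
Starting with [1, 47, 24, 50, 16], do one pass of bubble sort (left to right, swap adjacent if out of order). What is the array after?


After one pass: [1, 24, 47, 16, 50]


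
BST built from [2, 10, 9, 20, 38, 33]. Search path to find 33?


BST root = 2
Search for 33: compare at each node
Path: [2, 10, 20, 38, 33]


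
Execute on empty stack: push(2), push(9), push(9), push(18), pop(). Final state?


push(2) -> [2]
push(9) -> [2, 9]
push(9) -> [2, 9, 9]
push(18) -> [2, 9, 9, 18]
pop() returns 18 -> [2, 9, 9]
Final stack (bottom to top): [2, 9, 9]


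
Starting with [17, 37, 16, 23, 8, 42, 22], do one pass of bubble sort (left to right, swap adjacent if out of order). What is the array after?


After one pass: [17, 16, 23, 8, 37, 22, 42]


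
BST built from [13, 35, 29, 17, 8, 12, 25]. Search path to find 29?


BST root = 13
Search for 29: compare at each node
Path: [13, 35, 29]


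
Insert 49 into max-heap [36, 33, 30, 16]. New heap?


Append 49: [36, 33, 30, 16, 49]
Bubble up: swap idx 4(49) with idx 1(33); swap idx 1(49) with idx 0(36)
Result: [49, 36, 30, 16, 33]


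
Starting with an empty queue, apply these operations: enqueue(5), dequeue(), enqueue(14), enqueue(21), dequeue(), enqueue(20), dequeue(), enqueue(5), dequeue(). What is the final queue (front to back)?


enqueue(5) -> [5]
dequeue() returns 5 -> []
enqueue(14) -> [14]
enqueue(21) -> [14, 21]
dequeue() returns 14 -> [21]
enqueue(20) -> [21, 20]
dequeue() returns 21 -> [20]
enqueue(5) -> [20, 5]
dequeue() returns 20 -> [5]
Final queue (front to back): [5]


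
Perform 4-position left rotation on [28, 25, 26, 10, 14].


Left rotate by 4: [14, 28, 25, 26, 10]


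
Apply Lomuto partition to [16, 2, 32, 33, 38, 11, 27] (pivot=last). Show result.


Elements <= 27 go left of pivot.
Result: [16, 2, 11, 27, 38, 32, 33], pivot at index 3


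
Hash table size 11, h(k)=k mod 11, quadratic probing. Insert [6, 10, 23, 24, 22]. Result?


Insertions: 6->slot 6; 10->slot 10; 23->slot 1; 24->slot 2; 22->slot 0
Table: [22, 23, 24, None, None, None, 6, None, None, None, 10]


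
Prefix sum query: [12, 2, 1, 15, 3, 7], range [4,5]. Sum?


Prefix sums: [0, 12, 14, 15, 30, 33, 40]
Sum[4..5] = prefix[6] - prefix[4] = 40 - 30 = 10


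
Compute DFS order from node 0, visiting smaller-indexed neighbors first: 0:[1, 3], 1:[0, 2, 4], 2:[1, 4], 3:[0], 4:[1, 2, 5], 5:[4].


DFS stack-based: start with [0]
Visit order: [0, 1, 2, 4, 5, 3]


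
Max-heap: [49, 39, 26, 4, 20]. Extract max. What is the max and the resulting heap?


Max = 49
Replace root with last, heapify down
Resulting heap: [39, 20, 26, 4]


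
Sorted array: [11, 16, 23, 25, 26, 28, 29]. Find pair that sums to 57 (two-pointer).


Two pointers: lo=0, hi=6
Found pair: (28, 29) summing to 57


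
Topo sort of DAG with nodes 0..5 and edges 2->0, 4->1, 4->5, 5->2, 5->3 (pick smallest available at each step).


Kahn's algorithm, process smallest node first
Order: [4, 1, 5, 2, 0, 3]


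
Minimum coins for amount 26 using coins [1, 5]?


dp[0]=0; dp[i]=1+min(dp[i-c] for c in coins)
...dp[21]=5, dp[22]=6, dp[23]=7, dp[24]=8, dp[25]=5, dp[26]=6
Minimum coins for 26 = 6


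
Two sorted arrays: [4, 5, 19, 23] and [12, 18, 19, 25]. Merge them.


Compare heads, take smaller each step.
Merged: [4, 5, 12, 18, 19, 19, 23, 25]


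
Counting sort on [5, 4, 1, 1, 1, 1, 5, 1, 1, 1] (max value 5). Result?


Count array: [0, 7, 0, 0, 1, 2]
Reconstruct: [1, 1, 1, 1, 1, 1, 1, 4, 5, 5]


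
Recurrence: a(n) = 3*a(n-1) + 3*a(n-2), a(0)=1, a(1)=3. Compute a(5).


Build bottom-up:
...a(3)=45, a(4)=171, a(5)=3*171+3*45=648


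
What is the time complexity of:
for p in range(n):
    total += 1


Per nesting level: O(n) = O(n)
Complexity: O(n)


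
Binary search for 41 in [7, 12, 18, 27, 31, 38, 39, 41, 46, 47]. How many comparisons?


Search for 41:
[0,9] mid=4 arr[4]=31
[5,9] mid=7 arr[7]=41
Total: 2 comparisons


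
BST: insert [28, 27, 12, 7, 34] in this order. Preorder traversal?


Root = 28; build tree by BST insertion.
Preorder traversal: [28, 27, 12, 7, 34]


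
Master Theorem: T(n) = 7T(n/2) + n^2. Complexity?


a=7, b=2, c=2. log_2(7)=2.807 > c=2. Case 1: O(n^log_b(a)) = O(n^2.807)
Complexity: O(n^2.807)


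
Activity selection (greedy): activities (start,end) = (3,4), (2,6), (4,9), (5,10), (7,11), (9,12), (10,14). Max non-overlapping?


Greedy: pick earliest-ending, then skip overlaps.
Selected (3 activities): [(3, 4), (4, 9), (9, 12)]


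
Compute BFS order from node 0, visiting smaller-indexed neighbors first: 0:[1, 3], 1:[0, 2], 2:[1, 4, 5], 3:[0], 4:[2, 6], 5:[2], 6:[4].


BFS queue: start with [0]
Visit order: [0, 1, 3, 2, 4, 5, 6]


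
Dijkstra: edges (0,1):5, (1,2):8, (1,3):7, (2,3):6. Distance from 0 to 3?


Dijkstra from 0:
Distances: {0: 0, 1: 5, 2: 13, 3: 12}
Shortest distance to 3 = 12, path = [0, 1, 3]


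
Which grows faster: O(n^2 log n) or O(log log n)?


double-logarithmic grows slower than n^2 log n
O(log log n) is asymptotically smaller; O(n^2 log n) grows faster


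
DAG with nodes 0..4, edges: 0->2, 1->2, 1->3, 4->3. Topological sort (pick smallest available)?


Kahn's algorithm, process smallest node first
Order: [0, 1, 2, 4, 3]


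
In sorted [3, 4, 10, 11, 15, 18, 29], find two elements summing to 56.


Two pointers: lo=0, hi=6
No pair sums to 56


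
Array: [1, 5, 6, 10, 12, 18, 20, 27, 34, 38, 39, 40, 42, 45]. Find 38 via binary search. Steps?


Search for 38:
[0,13] mid=6 arr[6]=20
[7,13] mid=10 arr[10]=39
[7,9] mid=8 arr[8]=34
[9,9] mid=9 arr[9]=38
Total: 4 comparisons


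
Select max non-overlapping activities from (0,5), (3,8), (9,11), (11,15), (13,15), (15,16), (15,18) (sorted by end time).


Greedy: pick earliest-ending, then skip overlaps.
Selected (4 activities): [(0, 5), (9, 11), (11, 15), (15, 16)]


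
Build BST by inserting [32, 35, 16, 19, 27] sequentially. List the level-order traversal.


Root = 32; build tree by BST insertion.
Level-Order traversal: [32, 16, 35, 19, 27]


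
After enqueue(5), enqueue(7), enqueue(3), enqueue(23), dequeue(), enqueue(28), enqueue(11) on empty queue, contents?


enqueue(5) -> [5]
enqueue(7) -> [5, 7]
enqueue(3) -> [5, 7, 3]
enqueue(23) -> [5, 7, 3, 23]
dequeue() returns 5 -> [7, 3, 23]
enqueue(28) -> [7, 3, 23, 28]
enqueue(11) -> [7, 3, 23, 28, 11]
Final queue (front to back): [7, 3, 23, 28, 11]


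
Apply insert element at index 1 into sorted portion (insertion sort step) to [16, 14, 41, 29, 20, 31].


After one pass: [14, 16, 41, 29, 20, 31]


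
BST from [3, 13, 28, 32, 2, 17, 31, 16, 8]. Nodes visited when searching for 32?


BST root = 3
Search for 32: compare at each node
Path: [3, 13, 28, 32]


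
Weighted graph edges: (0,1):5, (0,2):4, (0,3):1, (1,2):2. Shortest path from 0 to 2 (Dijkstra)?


Dijkstra from 0:
Distances: {0: 0, 1: 5, 2: 4, 3: 1}
Shortest distance to 2 = 4, path = [0, 2]


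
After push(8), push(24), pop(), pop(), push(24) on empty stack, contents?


push(8) -> [8]
push(24) -> [8, 24]
pop() returns 24 -> [8]
pop() returns 8 -> []
push(24) -> [24]
Final stack (bottom to top): [24]


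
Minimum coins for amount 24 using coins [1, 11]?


dp[0]=0; dp[i]=1+min(dp[i-c] for c in coins)
...dp[19]=9, dp[20]=10, dp[21]=11, dp[22]=2, dp[23]=3, dp[24]=4
Minimum coins for 24 = 4


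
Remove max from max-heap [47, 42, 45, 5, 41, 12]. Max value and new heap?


Max = 47
Replace root with last, heapify down
Resulting heap: [45, 42, 12, 5, 41]


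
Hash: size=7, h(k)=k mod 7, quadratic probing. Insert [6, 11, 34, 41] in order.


Insertions: 6->slot 6; 11->slot 4; 34->slot 0; 41->slot 3
Table: [34, None, None, 41, 11, None, 6]


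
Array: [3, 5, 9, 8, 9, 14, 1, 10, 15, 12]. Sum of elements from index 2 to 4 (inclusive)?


Prefix sums: [0, 3, 8, 17, 25, 34, 48, 49, 59, 74, 86]
Sum[2..4] = prefix[5] - prefix[2] = 34 - 8 = 26


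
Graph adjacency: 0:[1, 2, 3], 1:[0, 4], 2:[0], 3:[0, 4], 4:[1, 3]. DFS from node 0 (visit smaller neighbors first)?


DFS stack-based: start with [0]
Visit order: [0, 1, 4, 3, 2]


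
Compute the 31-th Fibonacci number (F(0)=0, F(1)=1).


F(n)=F(n-1)+F(n-2)
...F(29)=514229, F(30)=832040, F(31)=1346269


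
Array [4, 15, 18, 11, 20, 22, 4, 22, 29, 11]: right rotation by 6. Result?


Right rotate by 6: [20, 22, 4, 22, 29, 11, 4, 15, 18, 11]


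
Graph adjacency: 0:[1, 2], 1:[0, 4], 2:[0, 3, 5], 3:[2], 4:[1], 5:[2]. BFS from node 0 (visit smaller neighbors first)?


BFS queue: start with [0]
Visit order: [0, 1, 2, 4, 3, 5]


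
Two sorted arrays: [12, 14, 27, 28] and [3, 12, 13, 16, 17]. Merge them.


Compare heads, take smaller each step.
Merged: [3, 12, 12, 13, 14, 16, 17, 27, 28]


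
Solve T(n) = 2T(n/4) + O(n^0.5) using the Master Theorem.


a=2, b=4, c=0.5. log_4(2)=0.5 = c=0.5. Case 2: O(n^c log n) = O(sqrt(n) log n)
Complexity: O(sqrt(n) log n)


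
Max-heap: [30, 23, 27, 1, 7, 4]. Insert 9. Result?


Append 9: [30, 23, 27, 1, 7, 4, 9]
Bubble up: no swaps needed
Result: [30, 23, 27, 1, 7, 4, 9]


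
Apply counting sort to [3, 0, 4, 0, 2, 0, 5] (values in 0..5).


Count array: [3, 0, 1, 1, 1, 1]
Reconstruct: [0, 0, 0, 2, 3, 4, 5]


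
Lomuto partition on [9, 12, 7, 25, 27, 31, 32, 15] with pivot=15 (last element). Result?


Elements <= 15 go left of pivot.
Result: [9, 12, 7, 15, 27, 31, 32, 25], pivot at index 3


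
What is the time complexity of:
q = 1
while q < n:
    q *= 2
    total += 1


Per nesting level: O(log n) = O(log n)
Complexity: O(log n)


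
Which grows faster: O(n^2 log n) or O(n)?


linear grows slower than n^2 log n
O(n) is asymptotically smaller; O(n^2 log n) grows faster


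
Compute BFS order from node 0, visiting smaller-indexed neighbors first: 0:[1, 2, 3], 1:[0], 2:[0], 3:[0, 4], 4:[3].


BFS queue: start with [0]
Visit order: [0, 1, 2, 3, 4]


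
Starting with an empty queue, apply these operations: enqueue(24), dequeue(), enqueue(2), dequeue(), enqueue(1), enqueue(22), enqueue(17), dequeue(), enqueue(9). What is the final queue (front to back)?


enqueue(24) -> [24]
dequeue() returns 24 -> []
enqueue(2) -> [2]
dequeue() returns 2 -> []
enqueue(1) -> [1]
enqueue(22) -> [1, 22]
enqueue(17) -> [1, 22, 17]
dequeue() returns 1 -> [22, 17]
enqueue(9) -> [22, 17, 9]
Final queue (front to back): [22, 17, 9]


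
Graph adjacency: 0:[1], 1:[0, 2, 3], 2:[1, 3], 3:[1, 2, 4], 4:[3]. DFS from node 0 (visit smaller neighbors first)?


DFS stack-based: start with [0]
Visit order: [0, 1, 2, 3, 4]


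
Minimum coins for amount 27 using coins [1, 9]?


dp[0]=0; dp[i]=1+min(dp[i-c] for c in coins)
...dp[22]=6, dp[23]=7, dp[24]=8, dp[25]=9, dp[26]=10, dp[27]=3
Minimum coins for 27 = 3


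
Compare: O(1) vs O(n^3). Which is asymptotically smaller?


constant grows slower than cubic
O(1) is asymptotically smaller; O(n^3) grows faster


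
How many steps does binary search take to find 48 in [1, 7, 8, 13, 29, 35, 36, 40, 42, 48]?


Search for 48:
[0,9] mid=4 arr[4]=29
[5,9] mid=7 arr[7]=40
[8,9] mid=8 arr[8]=42
[9,9] mid=9 arr[9]=48
Total: 4 comparisons


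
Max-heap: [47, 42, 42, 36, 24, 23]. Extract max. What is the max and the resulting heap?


Max = 47
Replace root with last, heapify down
Resulting heap: [42, 36, 42, 23, 24]


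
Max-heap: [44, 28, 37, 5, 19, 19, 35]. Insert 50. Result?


Append 50: [44, 28, 37, 5, 19, 19, 35, 50]
Bubble up: swap idx 7(50) with idx 3(5); swap idx 3(50) with idx 1(28); swap idx 1(50) with idx 0(44)
Result: [50, 44, 37, 28, 19, 19, 35, 5]


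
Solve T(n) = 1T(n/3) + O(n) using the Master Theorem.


a=1, b=3, c=1. log_3(1)=0 < c=1. Case 3: O(n^c) = O(n)
Complexity: O(n)


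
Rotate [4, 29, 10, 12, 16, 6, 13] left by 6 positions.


Left rotate by 6: [13, 4, 29, 10, 12, 16, 6]


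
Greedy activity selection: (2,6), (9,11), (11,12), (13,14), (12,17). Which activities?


Greedy: pick earliest-ending, then skip overlaps.
Selected (4 activities): [(2, 6), (9, 11), (11, 12), (13, 14)]


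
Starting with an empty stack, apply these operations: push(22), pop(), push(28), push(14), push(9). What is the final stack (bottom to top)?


push(22) -> [22]
pop() returns 22 -> []
push(28) -> [28]
push(14) -> [28, 14]
push(9) -> [28, 14, 9]
Final stack (bottom to top): [28, 14, 9]


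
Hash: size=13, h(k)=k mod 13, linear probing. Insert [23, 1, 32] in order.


Insertions: 23->slot 10; 1->slot 1; 32->slot 6
Table: [None, 1, None, None, None, None, 32, None, None, None, 23, None, None]


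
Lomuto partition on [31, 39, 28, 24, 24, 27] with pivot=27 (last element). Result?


Elements <= 27 go left of pivot.
Result: [24, 24, 27, 31, 39, 28], pivot at index 2


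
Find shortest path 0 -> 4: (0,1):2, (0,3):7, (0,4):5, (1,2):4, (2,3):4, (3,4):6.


Dijkstra from 0:
Distances: {0: 0, 1: 2, 2: 6, 3: 7, 4: 5}
Shortest distance to 4 = 5, path = [0, 4]


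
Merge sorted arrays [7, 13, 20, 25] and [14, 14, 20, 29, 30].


Compare heads, take smaller each step.
Merged: [7, 13, 14, 14, 20, 20, 25, 29, 30]


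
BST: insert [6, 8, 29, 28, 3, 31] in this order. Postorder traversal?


Root = 6; build tree by BST insertion.
Postorder traversal: [3, 28, 31, 29, 8, 6]


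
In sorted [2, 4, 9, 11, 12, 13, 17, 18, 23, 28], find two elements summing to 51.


Two pointers: lo=0, hi=9
Found pair: (23, 28) summing to 51


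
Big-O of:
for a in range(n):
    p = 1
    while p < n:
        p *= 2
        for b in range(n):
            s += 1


Per nesting level: O(n) * O(log n) * O(n) = O(n^2 log n)
Complexity: O(n^2 log n)


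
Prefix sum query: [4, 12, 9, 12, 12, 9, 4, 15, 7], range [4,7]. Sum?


Prefix sums: [0, 4, 16, 25, 37, 49, 58, 62, 77, 84]
Sum[4..7] = prefix[8] - prefix[4] = 77 - 37 = 40


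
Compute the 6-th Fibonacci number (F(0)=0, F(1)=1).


F(n)=F(n-1)+F(n-2)
...F(4)=3, F(5)=5, F(6)=8


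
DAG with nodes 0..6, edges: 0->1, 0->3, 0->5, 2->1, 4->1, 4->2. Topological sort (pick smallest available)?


Kahn's algorithm, process smallest node first
Order: [0, 3, 4, 2, 1, 5, 6]


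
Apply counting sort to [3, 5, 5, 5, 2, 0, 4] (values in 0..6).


Count array: [1, 0, 1, 1, 1, 3, 0]
Reconstruct: [0, 2, 3, 4, 5, 5, 5]


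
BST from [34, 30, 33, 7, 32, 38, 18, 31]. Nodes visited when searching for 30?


BST root = 34
Search for 30: compare at each node
Path: [34, 30]


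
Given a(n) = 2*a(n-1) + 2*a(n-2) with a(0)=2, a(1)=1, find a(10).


Build bottom-up:
...a(8)=2208, a(9)=6032, a(10)=2*6032+2*2208=16480


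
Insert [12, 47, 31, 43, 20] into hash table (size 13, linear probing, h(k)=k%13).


Insertions: 12->slot 12; 47->slot 8; 31->slot 5; 43->slot 4; 20->slot 7
Table: [None, None, None, None, 43, 31, None, 20, 47, None, None, None, 12]


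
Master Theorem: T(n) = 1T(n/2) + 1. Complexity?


a=1, b=2, c=0. log_2(1)=0 = c=0. Case 2: O(n^c log n) = O(log n)
Complexity: O(log n)


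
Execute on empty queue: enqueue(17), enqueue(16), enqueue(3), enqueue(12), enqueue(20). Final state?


enqueue(17) -> [17]
enqueue(16) -> [17, 16]
enqueue(3) -> [17, 16, 3]
enqueue(12) -> [17, 16, 3, 12]
enqueue(20) -> [17, 16, 3, 12, 20]
Final queue (front to back): [17, 16, 3, 12, 20]


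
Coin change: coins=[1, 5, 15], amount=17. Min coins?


dp[0]=0; dp[i]=1+min(dp[i-c] for c in coins)
...dp[12]=4, dp[13]=5, dp[14]=6, dp[15]=1, dp[16]=2, dp[17]=3
Minimum coins for 17 = 3


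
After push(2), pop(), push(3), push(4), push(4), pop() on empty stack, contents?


push(2) -> [2]
pop() returns 2 -> []
push(3) -> [3]
push(4) -> [3, 4]
push(4) -> [3, 4, 4]
pop() returns 4 -> [3, 4]
Final stack (bottom to top): [3, 4]


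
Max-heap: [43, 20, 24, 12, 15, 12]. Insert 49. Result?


Append 49: [43, 20, 24, 12, 15, 12, 49]
Bubble up: swap idx 6(49) with idx 2(24); swap idx 2(49) with idx 0(43)
Result: [49, 20, 43, 12, 15, 12, 24]


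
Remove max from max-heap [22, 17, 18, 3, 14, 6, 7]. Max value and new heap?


Max = 22
Replace root with last, heapify down
Resulting heap: [18, 17, 7, 3, 14, 6]


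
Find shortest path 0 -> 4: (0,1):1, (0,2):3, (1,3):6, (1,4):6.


Dijkstra from 0:
Distances: {0: 0, 1: 1, 2: 3, 3: 7, 4: 7}
Shortest distance to 4 = 7, path = [0, 1, 4]


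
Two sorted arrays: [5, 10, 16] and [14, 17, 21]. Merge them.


Compare heads, take smaller each step.
Merged: [5, 10, 14, 16, 17, 21]


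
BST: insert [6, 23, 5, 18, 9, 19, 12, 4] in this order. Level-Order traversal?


Root = 6; build tree by BST insertion.
Level-Order traversal: [6, 5, 23, 4, 18, 9, 19, 12]


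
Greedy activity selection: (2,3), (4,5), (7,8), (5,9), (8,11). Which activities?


Greedy: pick earliest-ending, then skip overlaps.
Selected (4 activities): [(2, 3), (4, 5), (7, 8), (8, 11)]


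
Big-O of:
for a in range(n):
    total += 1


Per nesting level: O(n) = O(n)
Complexity: O(n)


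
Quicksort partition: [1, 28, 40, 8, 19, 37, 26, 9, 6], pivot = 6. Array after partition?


Elements <= 6 go left of pivot.
Result: [1, 6, 40, 8, 19, 37, 26, 9, 28], pivot at index 1


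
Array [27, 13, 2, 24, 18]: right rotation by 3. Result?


Right rotate by 3: [2, 24, 18, 27, 13]


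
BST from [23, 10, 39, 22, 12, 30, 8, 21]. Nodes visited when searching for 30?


BST root = 23
Search for 30: compare at each node
Path: [23, 39, 30]


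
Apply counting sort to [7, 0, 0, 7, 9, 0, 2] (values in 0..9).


Count array: [3, 0, 1, 0, 0, 0, 0, 2, 0, 1]
Reconstruct: [0, 0, 0, 2, 7, 7, 9]


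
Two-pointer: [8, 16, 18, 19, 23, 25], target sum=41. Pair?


Two pointers: lo=0, hi=5
Found pair: (16, 25) summing to 41


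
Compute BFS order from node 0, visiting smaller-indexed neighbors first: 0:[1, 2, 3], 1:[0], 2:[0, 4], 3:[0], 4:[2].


BFS queue: start with [0]
Visit order: [0, 1, 2, 3, 4]


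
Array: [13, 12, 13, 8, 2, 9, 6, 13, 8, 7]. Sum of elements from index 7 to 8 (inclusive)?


Prefix sums: [0, 13, 25, 38, 46, 48, 57, 63, 76, 84, 91]
Sum[7..8] = prefix[9] - prefix[7] = 84 - 63 = 21


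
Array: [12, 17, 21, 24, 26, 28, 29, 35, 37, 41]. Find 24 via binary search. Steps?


Search for 24:
[0,9] mid=4 arr[4]=26
[0,3] mid=1 arr[1]=17
[2,3] mid=2 arr[2]=21
[3,3] mid=3 arr[3]=24
Total: 4 comparisons


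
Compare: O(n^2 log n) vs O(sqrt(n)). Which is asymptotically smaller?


sublinear grows slower than n^2 log n
O(sqrt(n)) is asymptotically smaller; O(n^2 log n) grows faster


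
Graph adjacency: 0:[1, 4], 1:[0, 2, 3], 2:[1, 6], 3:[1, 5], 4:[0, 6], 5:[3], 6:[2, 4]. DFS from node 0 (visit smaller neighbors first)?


DFS stack-based: start with [0]
Visit order: [0, 1, 2, 6, 4, 3, 5]


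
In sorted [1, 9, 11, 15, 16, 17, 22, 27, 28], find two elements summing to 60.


Two pointers: lo=0, hi=8
No pair sums to 60


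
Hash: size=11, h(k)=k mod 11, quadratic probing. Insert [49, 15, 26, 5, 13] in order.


Insertions: 49->slot 5; 15->slot 4; 26->slot 8; 5->slot 6; 13->slot 2
Table: [None, None, 13, None, 15, 49, 5, None, 26, None, None]


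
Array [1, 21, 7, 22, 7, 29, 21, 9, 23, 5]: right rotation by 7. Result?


Right rotate by 7: [22, 7, 29, 21, 9, 23, 5, 1, 21, 7]


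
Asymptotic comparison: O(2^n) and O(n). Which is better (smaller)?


linear grows slower than exponential
O(n) is asymptotically smaller; O(2^n) grows faster


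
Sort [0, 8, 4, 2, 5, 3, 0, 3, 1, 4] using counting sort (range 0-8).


Count array: [2, 1, 1, 2, 2, 1, 0, 0, 1]
Reconstruct: [0, 0, 1, 2, 3, 3, 4, 4, 5, 8]


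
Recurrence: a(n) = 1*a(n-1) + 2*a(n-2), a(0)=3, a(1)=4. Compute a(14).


Build bottom-up:
...a(12)=9558, a(13)=19114, a(14)=1*19114+2*9558=38230


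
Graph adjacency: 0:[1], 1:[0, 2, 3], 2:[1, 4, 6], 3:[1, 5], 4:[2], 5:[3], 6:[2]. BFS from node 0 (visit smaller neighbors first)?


BFS queue: start with [0]
Visit order: [0, 1, 2, 3, 4, 6, 5]


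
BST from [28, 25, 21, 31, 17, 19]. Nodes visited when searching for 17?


BST root = 28
Search for 17: compare at each node
Path: [28, 25, 21, 17]


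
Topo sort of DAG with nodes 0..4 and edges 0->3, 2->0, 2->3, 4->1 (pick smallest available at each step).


Kahn's algorithm, process smallest node first
Order: [2, 0, 3, 4, 1]


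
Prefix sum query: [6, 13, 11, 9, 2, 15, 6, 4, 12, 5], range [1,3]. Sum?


Prefix sums: [0, 6, 19, 30, 39, 41, 56, 62, 66, 78, 83]
Sum[1..3] = prefix[4] - prefix[1] = 39 - 6 = 33


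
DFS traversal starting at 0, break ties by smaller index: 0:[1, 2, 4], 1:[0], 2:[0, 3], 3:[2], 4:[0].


DFS stack-based: start with [0]
Visit order: [0, 1, 2, 3, 4]


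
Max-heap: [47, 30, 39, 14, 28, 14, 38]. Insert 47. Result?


Append 47: [47, 30, 39, 14, 28, 14, 38, 47]
Bubble up: swap idx 7(47) with idx 3(14); swap idx 3(47) with idx 1(30)
Result: [47, 47, 39, 30, 28, 14, 38, 14]


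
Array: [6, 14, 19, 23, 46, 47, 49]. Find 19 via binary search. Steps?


Search for 19:
[0,6] mid=3 arr[3]=23
[0,2] mid=1 arr[1]=14
[2,2] mid=2 arr[2]=19
Total: 3 comparisons


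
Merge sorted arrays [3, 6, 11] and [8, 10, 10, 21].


Compare heads, take smaller each step.
Merged: [3, 6, 8, 10, 10, 11, 21]


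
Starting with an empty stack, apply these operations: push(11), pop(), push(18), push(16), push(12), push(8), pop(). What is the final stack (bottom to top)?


push(11) -> [11]
pop() returns 11 -> []
push(18) -> [18]
push(16) -> [18, 16]
push(12) -> [18, 16, 12]
push(8) -> [18, 16, 12, 8]
pop() returns 8 -> [18, 16, 12]
Final stack (bottom to top): [18, 16, 12]


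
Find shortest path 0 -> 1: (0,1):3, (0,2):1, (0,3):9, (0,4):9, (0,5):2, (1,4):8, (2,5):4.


Dijkstra from 0:
Distances: {0: 0, 1: 3, 2: 1, 3: 9, 4: 9, 5: 2}
Shortest distance to 1 = 3, path = [0, 1]


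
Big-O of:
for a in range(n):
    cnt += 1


Per nesting level: O(n) = O(n)
Complexity: O(n)


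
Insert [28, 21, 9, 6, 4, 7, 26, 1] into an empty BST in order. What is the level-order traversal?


Root = 28; build tree by BST insertion.
Level-Order traversal: [28, 21, 9, 26, 6, 4, 7, 1]


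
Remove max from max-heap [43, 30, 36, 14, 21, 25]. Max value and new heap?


Max = 43
Replace root with last, heapify down
Resulting heap: [36, 30, 25, 14, 21]


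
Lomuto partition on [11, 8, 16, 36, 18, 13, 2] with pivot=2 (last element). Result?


Elements <= 2 go left of pivot.
Result: [2, 8, 16, 36, 18, 13, 11], pivot at index 0


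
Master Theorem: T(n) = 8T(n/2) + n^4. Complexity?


a=8, b=2, c=4. log_2(8)=3 < c=4. Case 3: O(n^c) = O(n^4)
Complexity: O(n^4)


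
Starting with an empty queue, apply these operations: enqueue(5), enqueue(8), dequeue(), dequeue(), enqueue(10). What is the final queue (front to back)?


enqueue(5) -> [5]
enqueue(8) -> [5, 8]
dequeue() returns 5 -> [8]
dequeue() returns 8 -> []
enqueue(10) -> [10]
Final queue (front to back): [10]


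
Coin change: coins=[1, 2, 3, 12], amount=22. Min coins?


dp[0]=0; dp[i]=1+min(dp[i-c] for c in coins)
...dp[17]=3, dp[18]=3, dp[19]=4, dp[20]=4, dp[21]=4, dp[22]=5
Minimum coins for 22 = 5


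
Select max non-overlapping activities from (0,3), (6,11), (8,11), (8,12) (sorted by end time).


Greedy: pick earliest-ending, then skip overlaps.
Selected (2 activities): [(0, 3), (6, 11)]


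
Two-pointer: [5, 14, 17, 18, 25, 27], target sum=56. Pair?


Two pointers: lo=0, hi=5
No pair sums to 56


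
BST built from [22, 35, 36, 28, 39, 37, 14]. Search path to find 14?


BST root = 22
Search for 14: compare at each node
Path: [22, 14]


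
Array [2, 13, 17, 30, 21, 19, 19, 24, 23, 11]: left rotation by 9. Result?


Left rotate by 9: [11, 2, 13, 17, 30, 21, 19, 19, 24, 23]


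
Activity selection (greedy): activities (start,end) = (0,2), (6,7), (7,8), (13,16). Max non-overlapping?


Greedy: pick earliest-ending, then skip overlaps.
Selected (4 activities): [(0, 2), (6, 7), (7, 8), (13, 16)]


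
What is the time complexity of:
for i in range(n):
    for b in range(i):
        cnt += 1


Per nesting level: O(n) * O(n) [triangular over i] = O(n^2)
Complexity: O(n^2)


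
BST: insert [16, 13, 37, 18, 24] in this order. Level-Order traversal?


Root = 16; build tree by BST insertion.
Level-Order traversal: [16, 13, 37, 18, 24]


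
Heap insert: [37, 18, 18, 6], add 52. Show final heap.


Append 52: [37, 18, 18, 6, 52]
Bubble up: swap idx 4(52) with idx 1(18); swap idx 1(52) with idx 0(37)
Result: [52, 37, 18, 6, 18]


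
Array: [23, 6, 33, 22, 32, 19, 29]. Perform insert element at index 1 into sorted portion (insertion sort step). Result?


After one pass: [6, 23, 33, 22, 32, 19, 29]


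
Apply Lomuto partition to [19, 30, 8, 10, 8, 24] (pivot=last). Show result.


Elements <= 24 go left of pivot.
Result: [19, 8, 10, 8, 24, 30], pivot at index 4


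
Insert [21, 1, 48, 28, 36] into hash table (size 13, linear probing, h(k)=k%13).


Insertions: 21->slot 8; 1->slot 1; 48->slot 9; 28->slot 2; 36->slot 10
Table: [None, 1, 28, None, None, None, None, None, 21, 48, 36, None, None]


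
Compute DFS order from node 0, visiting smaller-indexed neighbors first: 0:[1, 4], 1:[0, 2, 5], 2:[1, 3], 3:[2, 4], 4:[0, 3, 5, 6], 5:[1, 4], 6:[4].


DFS stack-based: start with [0]
Visit order: [0, 1, 2, 3, 4, 5, 6]


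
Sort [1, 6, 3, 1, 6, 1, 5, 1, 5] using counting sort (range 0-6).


Count array: [0, 4, 0, 1, 0, 2, 2]
Reconstruct: [1, 1, 1, 1, 3, 5, 5, 6, 6]


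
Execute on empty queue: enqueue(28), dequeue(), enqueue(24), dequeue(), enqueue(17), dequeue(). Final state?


enqueue(28) -> [28]
dequeue() returns 28 -> []
enqueue(24) -> [24]
dequeue() returns 24 -> []
enqueue(17) -> [17]
dequeue() returns 17 -> []
Final queue (front to back): []


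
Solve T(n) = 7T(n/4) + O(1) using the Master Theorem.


a=7, b=4, c=0. log_4(7)=1.404 > c=0. Case 1: O(n^log_b(a)) = O(n^1.404)
Complexity: O(n^1.404)


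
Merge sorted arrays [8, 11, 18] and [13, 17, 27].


Compare heads, take smaller each step.
Merged: [8, 11, 13, 17, 18, 27]


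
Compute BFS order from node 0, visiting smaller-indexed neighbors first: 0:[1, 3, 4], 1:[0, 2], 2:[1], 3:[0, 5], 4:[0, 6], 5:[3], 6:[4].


BFS queue: start with [0]
Visit order: [0, 1, 3, 4, 2, 5, 6]


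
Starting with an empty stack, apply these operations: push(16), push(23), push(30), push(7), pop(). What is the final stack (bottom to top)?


push(16) -> [16]
push(23) -> [16, 23]
push(30) -> [16, 23, 30]
push(7) -> [16, 23, 30, 7]
pop() returns 7 -> [16, 23, 30]
Final stack (bottom to top): [16, 23, 30]


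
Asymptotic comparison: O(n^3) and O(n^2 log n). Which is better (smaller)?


n^2 log n grows slower than cubic
O(n^2 log n) is asymptotically smaller; O(n^3) grows faster


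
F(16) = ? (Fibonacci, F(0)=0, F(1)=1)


F(n)=F(n-1)+F(n-2)
...F(14)=377, F(15)=610, F(16)=987


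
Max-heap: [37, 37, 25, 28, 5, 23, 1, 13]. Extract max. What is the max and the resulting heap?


Max = 37
Replace root with last, heapify down
Resulting heap: [37, 28, 25, 13, 5, 23, 1]


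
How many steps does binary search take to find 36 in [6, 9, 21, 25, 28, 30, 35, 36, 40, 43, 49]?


Search for 36:
[0,10] mid=5 arr[5]=30
[6,10] mid=8 arr[8]=40
[6,7] mid=6 arr[6]=35
[7,7] mid=7 arr[7]=36
Total: 4 comparisons


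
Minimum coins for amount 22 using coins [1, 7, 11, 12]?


dp[0]=0; dp[i]=1+min(dp[i-c] for c in coins)
...dp[17]=5, dp[18]=2, dp[19]=2, dp[20]=3, dp[21]=3, dp[22]=2
Minimum coins for 22 = 2


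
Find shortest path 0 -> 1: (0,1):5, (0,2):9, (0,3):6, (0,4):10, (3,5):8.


Dijkstra from 0:
Distances: {0: 0, 1: 5, 2: 9, 3: 6, 4: 10, 5: 14}
Shortest distance to 1 = 5, path = [0, 1]


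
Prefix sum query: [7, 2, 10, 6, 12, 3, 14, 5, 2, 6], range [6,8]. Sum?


Prefix sums: [0, 7, 9, 19, 25, 37, 40, 54, 59, 61, 67]
Sum[6..8] = prefix[9] - prefix[6] = 61 - 40 = 21


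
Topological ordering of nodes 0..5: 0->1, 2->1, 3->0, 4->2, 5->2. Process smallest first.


Kahn's algorithm, process smallest node first
Order: [3, 0, 4, 5, 2, 1]


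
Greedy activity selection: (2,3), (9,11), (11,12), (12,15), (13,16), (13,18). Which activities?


Greedy: pick earliest-ending, then skip overlaps.
Selected (4 activities): [(2, 3), (9, 11), (11, 12), (12, 15)]


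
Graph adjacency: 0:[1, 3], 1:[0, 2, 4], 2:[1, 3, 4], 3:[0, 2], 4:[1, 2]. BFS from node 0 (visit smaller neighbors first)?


BFS queue: start with [0]
Visit order: [0, 1, 3, 2, 4]


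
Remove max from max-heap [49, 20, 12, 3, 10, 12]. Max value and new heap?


Max = 49
Replace root with last, heapify down
Resulting heap: [20, 12, 12, 3, 10]


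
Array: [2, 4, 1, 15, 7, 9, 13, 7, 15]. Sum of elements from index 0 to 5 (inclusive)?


Prefix sums: [0, 2, 6, 7, 22, 29, 38, 51, 58, 73]
Sum[0..5] = prefix[6] - prefix[0] = 38 - 0 = 38


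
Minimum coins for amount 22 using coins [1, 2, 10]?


dp[0]=0; dp[i]=1+min(dp[i-c] for c in coins)
...dp[17]=5, dp[18]=5, dp[19]=6, dp[20]=2, dp[21]=3, dp[22]=3
Minimum coins for 22 = 3


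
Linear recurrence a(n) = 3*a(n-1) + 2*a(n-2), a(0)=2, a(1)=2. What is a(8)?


Build bottom-up:
...a(6)=1546, a(7)=5506, a(8)=3*5506+2*1546=19610


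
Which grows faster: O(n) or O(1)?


constant grows slower than linear
O(1) is asymptotically smaller; O(n) grows faster


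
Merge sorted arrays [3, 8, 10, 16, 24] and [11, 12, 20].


Compare heads, take smaller each step.
Merged: [3, 8, 10, 11, 12, 16, 20, 24]


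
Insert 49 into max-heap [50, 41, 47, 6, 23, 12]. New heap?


Append 49: [50, 41, 47, 6, 23, 12, 49]
Bubble up: swap idx 6(49) with idx 2(47)
Result: [50, 41, 49, 6, 23, 12, 47]


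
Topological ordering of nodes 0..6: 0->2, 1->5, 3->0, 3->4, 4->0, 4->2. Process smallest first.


Kahn's algorithm, process smallest node first
Order: [1, 3, 4, 0, 2, 5, 6]


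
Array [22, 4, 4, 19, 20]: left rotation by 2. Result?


Left rotate by 2: [4, 19, 20, 22, 4]


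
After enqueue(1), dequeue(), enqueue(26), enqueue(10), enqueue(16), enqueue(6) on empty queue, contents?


enqueue(1) -> [1]
dequeue() returns 1 -> []
enqueue(26) -> [26]
enqueue(10) -> [26, 10]
enqueue(16) -> [26, 10, 16]
enqueue(6) -> [26, 10, 16, 6]
Final queue (front to back): [26, 10, 16, 6]


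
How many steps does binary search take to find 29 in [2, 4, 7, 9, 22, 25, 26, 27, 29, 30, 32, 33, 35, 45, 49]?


Search for 29:
[0,14] mid=7 arr[7]=27
[8,14] mid=11 arr[11]=33
[8,10] mid=9 arr[9]=30
[8,8] mid=8 arr[8]=29
Total: 4 comparisons


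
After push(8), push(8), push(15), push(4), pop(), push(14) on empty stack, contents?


push(8) -> [8]
push(8) -> [8, 8]
push(15) -> [8, 8, 15]
push(4) -> [8, 8, 15, 4]
pop() returns 4 -> [8, 8, 15]
push(14) -> [8, 8, 15, 14]
Final stack (bottom to top): [8, 8, 15, 14]


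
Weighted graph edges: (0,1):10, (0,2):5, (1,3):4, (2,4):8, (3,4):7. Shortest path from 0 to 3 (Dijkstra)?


Dijkstra from 0:
Distances: {0: 0, 1: 10, 2: 5, 3: 14, 4: 13}
Shortest distance to 3 = 14, path = [0, 1, 3]


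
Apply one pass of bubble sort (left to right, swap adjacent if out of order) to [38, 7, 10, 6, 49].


After one pass: [7, 10, 6, 38, 49]


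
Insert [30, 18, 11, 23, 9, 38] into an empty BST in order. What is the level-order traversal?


Root = 30; build tree by BST insertion.
Level-Order traversal: [30, 18, 38, 11, 23, 9]


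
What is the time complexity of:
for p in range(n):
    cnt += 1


Per nesting level: O(n) = O(n)
Complexity: O(n)


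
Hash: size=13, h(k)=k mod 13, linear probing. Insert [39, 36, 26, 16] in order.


Insertions: 39->slot 0; 36->slot 10; 26->slot 1; 16->slot 3
Table: [39, 26, None, 16, None, None, None, None, None, None, 36, None, None]


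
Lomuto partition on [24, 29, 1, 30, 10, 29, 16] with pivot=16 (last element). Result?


Elements <= 16 go left of pivot.
Result: [1, 10, 16, 30, 29, 29, 24], pivot at index 2


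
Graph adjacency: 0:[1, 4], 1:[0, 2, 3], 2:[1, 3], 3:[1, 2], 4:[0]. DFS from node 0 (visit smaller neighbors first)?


DFS stack-based: start with [0]
Visit order: [0, 1, 2, 3, 4]


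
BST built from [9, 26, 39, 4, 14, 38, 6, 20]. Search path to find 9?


BST root = 9
Search for 9: compare at each node
Path: [9]


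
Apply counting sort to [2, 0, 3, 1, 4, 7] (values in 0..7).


Count array: [1, 1, 1, 1, 1, 0, 0, 1]
Reconstruct: [0, 1, 2, 3, 4, 7]


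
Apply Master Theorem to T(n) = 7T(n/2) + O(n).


a=7, b=2, c=1. log_2(7)=2.807 > c=1. Case 1: O(n^log_b(a)) = O(n^2.807)
Complexity: O(n^2.807)


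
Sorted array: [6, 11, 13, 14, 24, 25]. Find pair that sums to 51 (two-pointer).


Two pointers: lo=0, hi=5
No pair sums to 51


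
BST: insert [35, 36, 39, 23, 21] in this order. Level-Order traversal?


Root = 35; build tree by BST insertion.
Level-Order traversal: [35, 23, 36, 21, 39]


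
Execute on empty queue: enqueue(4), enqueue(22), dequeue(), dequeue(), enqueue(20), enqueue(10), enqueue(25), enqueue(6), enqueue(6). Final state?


enqueue(4) -> [4]
enqueue(22) -> [4, 22]
dequeue() returns 4 -> [22]
dequeue() returns 22 -> []
enqueue(20) -> [20]
enqueue(10) -> [20, 10]
enqueue(25) -> [20, 10, 25]
enqueue(6) -> [20, 10, 25, 6]
enqueue(6) -> [20, 10, 25, 6, 6]
Final queue (front to back): [20, 10, 25, 6, 6]
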